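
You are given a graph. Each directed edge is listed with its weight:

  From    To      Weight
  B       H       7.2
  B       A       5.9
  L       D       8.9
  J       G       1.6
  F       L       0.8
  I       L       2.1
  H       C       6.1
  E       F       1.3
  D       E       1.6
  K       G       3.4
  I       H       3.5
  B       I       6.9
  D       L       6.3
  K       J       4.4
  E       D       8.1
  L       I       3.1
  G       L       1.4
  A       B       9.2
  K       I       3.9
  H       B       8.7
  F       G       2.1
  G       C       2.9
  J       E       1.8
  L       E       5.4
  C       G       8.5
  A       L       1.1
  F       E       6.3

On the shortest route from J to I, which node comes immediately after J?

Candidate routes:
J–E–F–G–L–I: 1.8+1.3+2.1+1.4+3.1 = 9.7
J–E–F–L–I: 1.8+1.3+0.8+3.1 = 7
J–G–L–I: 1.6+1.4+3.1 = 6.1
The minimum is 6.1 via J–G–L–I.
So from J the first move is to G.

G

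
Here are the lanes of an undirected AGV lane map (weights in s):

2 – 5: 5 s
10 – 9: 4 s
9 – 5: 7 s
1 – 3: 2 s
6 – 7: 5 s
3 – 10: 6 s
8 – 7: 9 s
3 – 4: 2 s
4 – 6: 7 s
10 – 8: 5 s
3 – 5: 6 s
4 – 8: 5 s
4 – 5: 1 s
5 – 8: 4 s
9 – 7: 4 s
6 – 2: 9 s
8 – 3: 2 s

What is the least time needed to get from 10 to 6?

Settle nodes by increasing distance from 10:
10: 0
9: 4  (via 10)
8: 5  (via 10)
3: 6  (via 10)
1: 8  (via 3)
4: 8  (via 3)
7: 8  (via 9)
5: 9  (via 8)
6: 13  (via 7)
Shortest route: 10–9–7–6 = 13 s.

13 s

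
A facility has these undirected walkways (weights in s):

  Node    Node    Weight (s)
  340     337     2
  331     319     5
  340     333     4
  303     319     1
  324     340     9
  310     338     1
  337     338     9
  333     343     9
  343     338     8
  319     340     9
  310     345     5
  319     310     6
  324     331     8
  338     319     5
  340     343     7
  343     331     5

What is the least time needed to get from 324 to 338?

Shortest distances from 324:
324: 0
331: 8  (via 324)
340: 9  (via 324)
337: 11  (via 340)
319: 13  (via 331)
333: 13  (via 340)
343: 13  (via 331)
303: 14  (via 319)
338: 18  (via 319)
Shortest route: 324–331–319–338 = 18 s.

18 s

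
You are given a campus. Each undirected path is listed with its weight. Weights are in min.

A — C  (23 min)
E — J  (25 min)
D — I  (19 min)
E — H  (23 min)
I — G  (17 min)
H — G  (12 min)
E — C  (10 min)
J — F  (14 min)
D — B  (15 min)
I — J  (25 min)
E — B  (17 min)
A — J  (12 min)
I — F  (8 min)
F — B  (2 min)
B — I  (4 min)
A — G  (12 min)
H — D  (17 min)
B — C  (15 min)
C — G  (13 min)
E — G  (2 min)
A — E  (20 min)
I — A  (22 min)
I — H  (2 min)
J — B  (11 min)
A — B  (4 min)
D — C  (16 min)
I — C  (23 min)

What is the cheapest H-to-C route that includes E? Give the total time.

24 min

Best H to E: H–G–E costing 14
Shortest E→C: E–C = 10
Total via E: 14 + 10 = 24 min.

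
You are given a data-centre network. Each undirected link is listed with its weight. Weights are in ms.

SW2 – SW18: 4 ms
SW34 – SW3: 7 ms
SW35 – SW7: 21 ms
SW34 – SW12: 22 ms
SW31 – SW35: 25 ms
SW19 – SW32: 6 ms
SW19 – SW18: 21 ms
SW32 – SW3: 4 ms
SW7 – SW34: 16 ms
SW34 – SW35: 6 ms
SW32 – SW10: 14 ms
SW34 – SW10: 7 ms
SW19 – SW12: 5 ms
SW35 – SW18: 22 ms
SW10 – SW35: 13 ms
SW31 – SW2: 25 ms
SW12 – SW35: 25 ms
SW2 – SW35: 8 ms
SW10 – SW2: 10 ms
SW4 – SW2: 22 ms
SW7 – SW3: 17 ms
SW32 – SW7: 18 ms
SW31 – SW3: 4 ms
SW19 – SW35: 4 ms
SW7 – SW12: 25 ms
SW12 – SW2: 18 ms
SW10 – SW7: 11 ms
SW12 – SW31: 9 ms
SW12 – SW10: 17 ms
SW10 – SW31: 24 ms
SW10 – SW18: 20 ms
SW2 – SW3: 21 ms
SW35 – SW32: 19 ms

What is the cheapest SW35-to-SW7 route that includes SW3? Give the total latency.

Shortest SW35→SW3: SW35–SW34–SW3 = 13
Best SW3 to SW7: SW3–SW7 costing 17
Total via SW3: 13 + 17 = 30 ms.

30 ms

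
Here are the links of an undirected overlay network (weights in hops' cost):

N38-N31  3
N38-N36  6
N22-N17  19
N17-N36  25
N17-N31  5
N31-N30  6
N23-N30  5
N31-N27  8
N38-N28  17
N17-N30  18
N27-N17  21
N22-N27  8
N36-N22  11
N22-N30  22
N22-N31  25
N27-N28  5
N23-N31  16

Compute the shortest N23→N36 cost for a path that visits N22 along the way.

38 hops' cost

Best N23 to N22: N23 → N30 → N22 costing 27
Best N22 to N36: N22 → N36 costing 11
Total via N22: 27 + 11 = 38 hops' cost.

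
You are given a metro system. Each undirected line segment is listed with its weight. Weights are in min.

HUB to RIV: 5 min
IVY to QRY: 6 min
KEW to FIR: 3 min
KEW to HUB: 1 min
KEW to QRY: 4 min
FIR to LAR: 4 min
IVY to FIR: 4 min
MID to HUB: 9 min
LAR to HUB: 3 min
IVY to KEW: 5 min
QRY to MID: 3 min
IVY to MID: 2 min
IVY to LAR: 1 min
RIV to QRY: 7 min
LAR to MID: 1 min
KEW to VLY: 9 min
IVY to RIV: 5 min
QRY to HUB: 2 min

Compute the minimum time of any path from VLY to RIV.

15 min

Shortest distances from VLY:
VLY: 0
KEW: 9  (via VLY)
HUB: 10  (via KEW)
FIR: 12  (via KEW)
QRY: 12  (via HUB)
LAR: 13  (via HUB)
IVY: 14  (via KEW)
MID: 14  (via LAR)
RIV: 15  (via HUB)
Shortest route: VLY → KEW → HUB → RIV = 15 min.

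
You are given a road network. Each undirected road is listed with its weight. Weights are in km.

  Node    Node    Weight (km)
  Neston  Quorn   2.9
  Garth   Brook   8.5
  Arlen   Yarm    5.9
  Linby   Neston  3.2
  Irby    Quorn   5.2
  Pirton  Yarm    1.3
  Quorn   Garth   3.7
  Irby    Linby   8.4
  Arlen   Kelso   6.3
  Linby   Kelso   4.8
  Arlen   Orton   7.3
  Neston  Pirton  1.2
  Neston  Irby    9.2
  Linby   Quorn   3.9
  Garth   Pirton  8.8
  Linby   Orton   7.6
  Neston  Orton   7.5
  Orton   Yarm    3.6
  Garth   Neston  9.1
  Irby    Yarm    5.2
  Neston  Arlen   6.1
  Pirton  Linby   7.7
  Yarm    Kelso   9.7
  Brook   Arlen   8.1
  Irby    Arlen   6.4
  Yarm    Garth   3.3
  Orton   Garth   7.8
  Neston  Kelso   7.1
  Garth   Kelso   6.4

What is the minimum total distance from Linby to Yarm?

Shortest distances from Linby:
Linby: 0
Neston: 3.2  (via Linby)
Quorn: 3.9  (via Linby)
Pirton: 4.4  (via Neston)
Kelso: 4.8  (via Linby)
Yarm: 5.7  (via Pirton)
Shortest route: Linby → Neston → Pirton → Yarm = 5.7 km.

5.7 km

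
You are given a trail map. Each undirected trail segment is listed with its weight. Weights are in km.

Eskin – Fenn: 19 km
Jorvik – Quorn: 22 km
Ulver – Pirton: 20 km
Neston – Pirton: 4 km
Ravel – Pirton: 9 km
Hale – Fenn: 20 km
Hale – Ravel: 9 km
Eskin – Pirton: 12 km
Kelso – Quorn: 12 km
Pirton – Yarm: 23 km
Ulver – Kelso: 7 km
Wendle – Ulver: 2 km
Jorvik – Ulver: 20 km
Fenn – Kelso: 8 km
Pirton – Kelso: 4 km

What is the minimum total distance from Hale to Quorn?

Settle nodes by increasing distance from Hale:
Hale: 0
Ravel: 9  (via Hale)
Pirton: 18  (via Ravel)
Fenn: 20  (via Hale)
Kelso: 22  (via Pirton)
Neston: 22  (via Pirton)
Ulver: 29  (via Kelso)
Eskin: 30  (via Pirton)
Wendle: 31  (via Ulver)
Quorn: 34  (via Kelso)
Shortest route: Hale → Ravel → Pirton → Kelso → Quorn = 34 km.

34 km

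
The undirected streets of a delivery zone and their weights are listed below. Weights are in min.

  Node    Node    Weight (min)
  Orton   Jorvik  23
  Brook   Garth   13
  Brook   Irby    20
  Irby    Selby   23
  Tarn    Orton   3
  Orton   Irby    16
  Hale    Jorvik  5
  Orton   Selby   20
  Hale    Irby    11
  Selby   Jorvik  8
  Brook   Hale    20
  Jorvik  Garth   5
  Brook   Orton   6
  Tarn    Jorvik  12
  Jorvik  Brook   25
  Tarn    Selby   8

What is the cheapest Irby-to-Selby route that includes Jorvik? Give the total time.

Shortest Irby→Jorvik: Irby–Hale–Jorvik = 16
Best Jorvik to Selby: Jorvik–Selby costing 8
Total via Jorvik: 16 + 8 = 24 min.

24 min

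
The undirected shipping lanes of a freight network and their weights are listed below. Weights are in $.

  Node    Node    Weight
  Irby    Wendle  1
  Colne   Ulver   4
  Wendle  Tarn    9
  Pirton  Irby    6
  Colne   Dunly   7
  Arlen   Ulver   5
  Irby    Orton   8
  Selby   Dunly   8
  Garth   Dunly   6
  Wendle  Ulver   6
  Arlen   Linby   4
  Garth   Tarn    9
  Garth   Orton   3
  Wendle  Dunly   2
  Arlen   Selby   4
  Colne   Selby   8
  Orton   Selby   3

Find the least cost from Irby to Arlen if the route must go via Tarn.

$29

Shortest Irby→Tarn: Irby–Wendle–Tarn = 10
Best Tarn to Arlen: Tarn–Garth–Orton–Selby–Arlen costing 19
Total via Tarn: 10 + 19 = $29.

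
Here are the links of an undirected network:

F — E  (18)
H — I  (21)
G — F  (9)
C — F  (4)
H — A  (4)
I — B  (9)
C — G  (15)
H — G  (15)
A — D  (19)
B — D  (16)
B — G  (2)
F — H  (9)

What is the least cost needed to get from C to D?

31

Candidate routes:
C → F → G → B → D: 4+9+2+16 = 31
C → G → B → D: 15+2+16 = 33
Cheapest is C → F → G → B → D at 31.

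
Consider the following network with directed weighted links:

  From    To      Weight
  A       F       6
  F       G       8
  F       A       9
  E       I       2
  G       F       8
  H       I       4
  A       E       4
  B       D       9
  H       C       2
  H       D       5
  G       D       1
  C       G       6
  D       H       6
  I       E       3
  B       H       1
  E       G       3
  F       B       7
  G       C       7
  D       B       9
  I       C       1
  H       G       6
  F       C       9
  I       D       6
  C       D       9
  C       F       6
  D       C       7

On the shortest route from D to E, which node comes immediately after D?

H

Enumerating some paths:
D–B–H–I–E: 9+1+4+3 = 17
D–C–F–A–E: 7+6+9+4 = 26
D–H–I–E: 6+4+3 = 13
The minimum is 13 via D–H–I–E.
So from D the first move is to H.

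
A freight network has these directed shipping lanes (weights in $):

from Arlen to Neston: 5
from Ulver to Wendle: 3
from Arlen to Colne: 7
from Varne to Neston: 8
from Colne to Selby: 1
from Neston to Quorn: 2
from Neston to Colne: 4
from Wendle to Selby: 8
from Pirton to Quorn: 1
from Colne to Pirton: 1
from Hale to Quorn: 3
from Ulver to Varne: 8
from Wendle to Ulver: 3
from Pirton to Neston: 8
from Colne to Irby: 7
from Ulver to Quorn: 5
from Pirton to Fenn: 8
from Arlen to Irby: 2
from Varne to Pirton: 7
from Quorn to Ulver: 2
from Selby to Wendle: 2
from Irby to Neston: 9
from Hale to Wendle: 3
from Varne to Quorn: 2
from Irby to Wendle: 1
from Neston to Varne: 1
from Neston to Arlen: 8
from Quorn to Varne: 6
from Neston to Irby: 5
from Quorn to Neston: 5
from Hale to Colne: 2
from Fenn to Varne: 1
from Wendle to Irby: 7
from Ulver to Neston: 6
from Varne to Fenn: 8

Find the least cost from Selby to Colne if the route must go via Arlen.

Shortest Selby→Arlen: Selby–Wendle–Ulver–Neston–Arlen = 19
Shortest Arlen→Colne: Arlen–Colne = 7
Total via Arlen: 19 + 7 = $26.

$26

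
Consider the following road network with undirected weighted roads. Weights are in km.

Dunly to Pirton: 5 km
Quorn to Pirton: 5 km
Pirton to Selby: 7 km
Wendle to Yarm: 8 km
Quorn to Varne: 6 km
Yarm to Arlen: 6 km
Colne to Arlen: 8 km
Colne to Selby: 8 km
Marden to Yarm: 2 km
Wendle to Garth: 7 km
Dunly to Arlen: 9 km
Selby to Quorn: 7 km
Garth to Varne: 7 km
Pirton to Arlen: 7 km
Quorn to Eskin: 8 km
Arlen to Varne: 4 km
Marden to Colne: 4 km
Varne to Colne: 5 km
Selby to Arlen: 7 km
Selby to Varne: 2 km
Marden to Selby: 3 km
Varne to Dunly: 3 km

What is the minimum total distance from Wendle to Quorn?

20 km

Enumerating some paths:
Wendle → Yarm → Marden → Selby → Varne → Quorn: 8+2+3+2+6 = 21
Wendle → Garth → Varne → Selby → Quorn: 7+7+2+7 = 23
Wendle → Yarm → Marden → Selby → Quorn: 8+2+3+7 = 20
Wendle → Yarm → Arlen → Varne → Quorn: 8+6+4+6 = 24
Cheapest is Wendle → Yarm → Marden → Selby → Quorn at 20 km.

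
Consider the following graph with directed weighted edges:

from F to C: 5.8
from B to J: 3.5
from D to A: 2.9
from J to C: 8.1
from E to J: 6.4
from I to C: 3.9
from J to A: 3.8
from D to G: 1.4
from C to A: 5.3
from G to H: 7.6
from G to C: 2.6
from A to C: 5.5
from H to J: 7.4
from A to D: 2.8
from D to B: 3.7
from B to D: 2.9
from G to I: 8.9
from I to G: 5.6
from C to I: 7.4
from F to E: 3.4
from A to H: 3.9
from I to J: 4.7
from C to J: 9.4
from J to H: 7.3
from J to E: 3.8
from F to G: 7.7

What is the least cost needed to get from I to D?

11.3

Running Dijkstra from I:
I: 0
C: 3.9  (via I)
J: 4.7  (via I)
G: 5.6  (via I)
A: 8.5  (via J)
E: 8.5  (via J)
D: 11.3  (via A)
Shortest route: I–J–A–D = 11.3.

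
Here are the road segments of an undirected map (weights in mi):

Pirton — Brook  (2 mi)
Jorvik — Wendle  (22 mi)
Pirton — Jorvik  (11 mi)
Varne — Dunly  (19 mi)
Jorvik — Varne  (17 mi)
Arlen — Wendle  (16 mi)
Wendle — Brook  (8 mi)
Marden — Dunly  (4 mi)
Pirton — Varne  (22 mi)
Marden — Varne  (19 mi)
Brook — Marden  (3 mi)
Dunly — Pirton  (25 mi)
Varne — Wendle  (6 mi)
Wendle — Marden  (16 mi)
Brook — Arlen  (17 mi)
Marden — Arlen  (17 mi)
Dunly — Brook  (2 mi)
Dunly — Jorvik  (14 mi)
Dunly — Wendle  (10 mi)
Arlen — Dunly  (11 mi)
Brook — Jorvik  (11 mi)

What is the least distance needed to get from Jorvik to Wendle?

19 mi

Settle nodes by increasing distance from Jorvik:
Jorvik: 0
Brook: 11  (via Jorvik)
Pirton: 11  (via Jorvik)
Dunly: 13  (via Brook)
Marden: 14  (via Brook)
Varne: 17  (via Jorvik)
Wendle: 19  (via Brook)
Shortest route: Jorvik–Brook–Wendle = 19 mi.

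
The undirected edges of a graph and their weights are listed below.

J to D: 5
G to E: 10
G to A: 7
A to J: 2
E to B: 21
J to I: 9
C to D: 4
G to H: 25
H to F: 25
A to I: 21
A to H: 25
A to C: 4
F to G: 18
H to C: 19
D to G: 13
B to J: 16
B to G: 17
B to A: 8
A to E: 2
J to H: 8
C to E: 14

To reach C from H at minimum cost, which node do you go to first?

Compare a few routes:
H → C: 19 = 19
H → J → D → C: 8+5+4 = 17
H → J → A → E → C: 8+2+2+14 = 26
H → J → A → C: 8+2+4 = 14
Cheapest is H → J → A → C at 14.
So from H the first move is to J.

J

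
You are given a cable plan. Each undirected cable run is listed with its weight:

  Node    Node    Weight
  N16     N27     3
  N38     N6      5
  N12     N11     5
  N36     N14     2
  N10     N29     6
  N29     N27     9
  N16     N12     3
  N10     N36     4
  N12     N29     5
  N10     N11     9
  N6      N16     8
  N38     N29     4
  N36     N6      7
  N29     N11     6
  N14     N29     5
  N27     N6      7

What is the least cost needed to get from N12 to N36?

12

Enumerating some paths:
N12–N16–N6–N36: 3+8+7 = 18
N12–N11–N10–N36: 5+9+4 = 18
N12–N29–N14–N36: 5+5+2 = 12
N12–N29–N10–N36: 5+6+4 = 15
The minimum is 12 via N12–N29–N14–N36.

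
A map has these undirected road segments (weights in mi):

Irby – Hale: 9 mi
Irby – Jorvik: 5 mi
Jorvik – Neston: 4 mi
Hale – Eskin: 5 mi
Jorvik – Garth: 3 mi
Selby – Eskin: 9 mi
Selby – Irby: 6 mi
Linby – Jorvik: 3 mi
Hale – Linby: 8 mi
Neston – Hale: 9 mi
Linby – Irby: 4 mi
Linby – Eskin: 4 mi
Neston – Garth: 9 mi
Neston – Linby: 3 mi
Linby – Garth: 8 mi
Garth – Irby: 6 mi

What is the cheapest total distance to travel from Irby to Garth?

Shortest distances from Irby:
Irby: 0
Linby: 4  (via Irby)
Jorvik: 5  (via Irby)
Selby: 6  (via Irby)
Garth: 6  (via Irby)
Shortest route: Irby → Garth = 6 mi.

6 mi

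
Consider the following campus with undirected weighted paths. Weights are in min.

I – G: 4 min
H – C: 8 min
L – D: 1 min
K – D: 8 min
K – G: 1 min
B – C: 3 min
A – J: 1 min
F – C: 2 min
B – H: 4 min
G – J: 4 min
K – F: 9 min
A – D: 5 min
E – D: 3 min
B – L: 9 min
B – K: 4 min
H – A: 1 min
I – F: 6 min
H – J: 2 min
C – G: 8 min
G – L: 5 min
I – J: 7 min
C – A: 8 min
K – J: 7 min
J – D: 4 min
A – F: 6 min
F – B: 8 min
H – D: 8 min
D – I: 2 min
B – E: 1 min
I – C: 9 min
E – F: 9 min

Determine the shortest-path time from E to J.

7 min

Compare a few routes:
E → D → A → J: 3+5+1 = 9
E → D → J: 3+4 = 7
E → B → K → G → J: 1+4+1+4 = 10
E → D → A → H → J: 3+5+1+2 = 11
The minimum is 7 min via E → D → J.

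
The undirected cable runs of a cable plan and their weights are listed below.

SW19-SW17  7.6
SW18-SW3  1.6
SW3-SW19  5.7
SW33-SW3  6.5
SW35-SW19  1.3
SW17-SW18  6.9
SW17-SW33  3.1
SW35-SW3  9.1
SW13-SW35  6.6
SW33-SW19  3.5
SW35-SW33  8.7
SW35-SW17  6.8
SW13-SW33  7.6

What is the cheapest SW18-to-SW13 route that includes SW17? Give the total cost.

17.6

Best SW18 to SW17: SW18 → SW17 costing 6.9
Shortest SW17→SW13: SW17 → SW33 → SW13 = 10.7
Total via SW17: 6.9 + 10.7 = 17.6.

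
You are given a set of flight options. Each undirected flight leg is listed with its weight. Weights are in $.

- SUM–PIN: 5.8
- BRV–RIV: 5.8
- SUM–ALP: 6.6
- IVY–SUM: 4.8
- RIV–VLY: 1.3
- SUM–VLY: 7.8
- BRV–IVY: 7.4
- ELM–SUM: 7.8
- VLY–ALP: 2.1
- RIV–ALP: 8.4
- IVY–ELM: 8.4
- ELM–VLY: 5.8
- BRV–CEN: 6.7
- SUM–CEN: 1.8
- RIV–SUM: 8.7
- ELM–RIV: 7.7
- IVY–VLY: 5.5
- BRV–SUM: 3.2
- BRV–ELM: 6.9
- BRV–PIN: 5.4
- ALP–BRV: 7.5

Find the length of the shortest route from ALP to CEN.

$8.4

Settle nodes by increasing distance from ALP:
ALP: 0
VLY: 2.1  (via ALP)
RIV: 3.4  (via VLY)
SUM: 6.6  (via ALP)
BRV: 7.5  (via ALP)
IVY: 7.6  (via VLY)
ELM: 7.9  (via VLY)
CEN: 8.4  (via SUM)
Shortest route: ALP → SUM → CEN = $8.4.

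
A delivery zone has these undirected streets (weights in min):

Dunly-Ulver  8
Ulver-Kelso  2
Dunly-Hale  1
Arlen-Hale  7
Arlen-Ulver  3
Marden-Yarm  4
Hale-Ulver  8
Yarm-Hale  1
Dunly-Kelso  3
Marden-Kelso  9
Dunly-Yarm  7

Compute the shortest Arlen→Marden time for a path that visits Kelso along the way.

14 min

Shortest Arlen→Kelso: Arlen–Ulver–Kelso = 5
Best Kelso to Marden: Kelso–Marden costing 9
Total via Kelso: 5 + 9 = 14 min.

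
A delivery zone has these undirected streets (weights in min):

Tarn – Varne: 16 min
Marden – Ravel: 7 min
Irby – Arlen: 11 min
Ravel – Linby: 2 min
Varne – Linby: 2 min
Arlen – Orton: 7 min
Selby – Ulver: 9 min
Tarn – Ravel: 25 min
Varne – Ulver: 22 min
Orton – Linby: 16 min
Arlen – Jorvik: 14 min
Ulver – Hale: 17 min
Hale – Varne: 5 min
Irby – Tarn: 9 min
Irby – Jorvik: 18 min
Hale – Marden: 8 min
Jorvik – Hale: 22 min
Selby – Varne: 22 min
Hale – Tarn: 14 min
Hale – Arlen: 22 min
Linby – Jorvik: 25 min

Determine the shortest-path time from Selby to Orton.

Compare a few routes:
Selby → Ulver → Varne → Linby → Orton: 9+22+2+16 = 49
Selby → Varne → Linby → Orton: 22+2+16 = 40
The minimum is 40 min via Selby → Varne → Linby → Orton.

40 min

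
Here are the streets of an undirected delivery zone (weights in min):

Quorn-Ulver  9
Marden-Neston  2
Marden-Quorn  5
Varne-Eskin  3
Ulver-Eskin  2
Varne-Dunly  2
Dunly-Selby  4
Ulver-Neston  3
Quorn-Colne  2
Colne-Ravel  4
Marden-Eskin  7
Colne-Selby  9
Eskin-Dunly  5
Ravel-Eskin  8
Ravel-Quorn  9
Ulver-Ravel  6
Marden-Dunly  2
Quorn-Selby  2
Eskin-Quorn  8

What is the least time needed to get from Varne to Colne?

Candidate routes:
Varne–Dunly–Selby–Quorn–Colne: 2+4+2+2 = 10
Varne–Dunly–Marden–Quorn–Colne: 2+2+5+2 = 11
Cheapest is Varne–Dunly–Selby–Quorn–Colne at 10 min.

10 min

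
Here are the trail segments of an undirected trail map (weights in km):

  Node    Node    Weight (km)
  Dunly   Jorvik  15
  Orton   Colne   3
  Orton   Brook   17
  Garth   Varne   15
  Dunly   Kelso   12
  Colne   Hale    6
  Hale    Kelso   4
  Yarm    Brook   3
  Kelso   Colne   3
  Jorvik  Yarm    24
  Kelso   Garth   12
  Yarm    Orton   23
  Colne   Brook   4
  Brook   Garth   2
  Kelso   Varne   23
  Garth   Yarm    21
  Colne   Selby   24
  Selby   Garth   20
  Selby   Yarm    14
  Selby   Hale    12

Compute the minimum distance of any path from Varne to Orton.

Running Dijkstra from Varne:
Varne: 0
Garth: 15  (via Varne)
Brook: 17  (via Garth)
Yarm: 20  (via Brook)
Colne: 21  (via Brook)
Kelso: 23  (via Varne)
Orton: 24  (via Colne)
Shortest route: Varne → Garth → Brook → Colne → Orton = 24 km.

24 km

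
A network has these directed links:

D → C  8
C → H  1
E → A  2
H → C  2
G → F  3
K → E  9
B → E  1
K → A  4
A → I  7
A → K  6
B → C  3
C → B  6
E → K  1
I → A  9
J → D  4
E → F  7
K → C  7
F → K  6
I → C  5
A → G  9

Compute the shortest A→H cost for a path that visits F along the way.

26

Shortest A→F: A → G → F = 12
Best F to H: F → K → C → H costing 14
Total via F: 12 + 14 = 26.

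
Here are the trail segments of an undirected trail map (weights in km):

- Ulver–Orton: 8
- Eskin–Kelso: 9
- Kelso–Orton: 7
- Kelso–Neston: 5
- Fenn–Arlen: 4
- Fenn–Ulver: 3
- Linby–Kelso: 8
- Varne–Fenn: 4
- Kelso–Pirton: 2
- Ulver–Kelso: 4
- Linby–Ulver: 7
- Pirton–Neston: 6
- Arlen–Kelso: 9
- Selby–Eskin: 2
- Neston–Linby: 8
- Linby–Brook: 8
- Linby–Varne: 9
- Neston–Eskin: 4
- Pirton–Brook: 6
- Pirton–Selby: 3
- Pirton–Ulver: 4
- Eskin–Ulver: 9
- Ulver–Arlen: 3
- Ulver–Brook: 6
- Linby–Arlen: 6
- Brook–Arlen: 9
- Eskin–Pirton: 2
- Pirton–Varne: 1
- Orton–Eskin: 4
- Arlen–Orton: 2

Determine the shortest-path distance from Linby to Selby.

13 km

Shortest distances from Linby:
Linby: 0
Arlen: 6  (via Linby)
Ulver: 7  (via Linby)
Brook: 8  (via Linby)
Kelso: 8  (via Linby)
Neston: 8  (via Linby)
Orton: 8  (via Arlen)
Varne: 9  (via Linby)
Pirton: 10  (via Kelso)
Fenn: 10  (via Arlen)
Eskin: 12  (via Neston)
Selby: 13  (via Pirton)
Shortest route: Linby → Kelso → Pirton → Selby = 13 km.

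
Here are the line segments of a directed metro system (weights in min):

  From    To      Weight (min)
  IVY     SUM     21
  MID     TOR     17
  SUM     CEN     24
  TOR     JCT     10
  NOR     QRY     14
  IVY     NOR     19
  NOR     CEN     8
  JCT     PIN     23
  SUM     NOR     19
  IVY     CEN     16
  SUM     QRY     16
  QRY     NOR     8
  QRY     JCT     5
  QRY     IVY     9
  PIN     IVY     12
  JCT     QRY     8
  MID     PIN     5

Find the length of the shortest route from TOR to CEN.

Shortest distances from TOR:
TOR: 0
JCT: 10  (via TOR)
QRY: 18  (via JCT)
NOR: 26  (via QRY)
IVY: 27  (via QRY)
PIN: 33  (via JCT)
CEN: 34  (via NOR)
Shortest route: TOR–JCT–QRY–NOR–CEN = 34 min.

34 min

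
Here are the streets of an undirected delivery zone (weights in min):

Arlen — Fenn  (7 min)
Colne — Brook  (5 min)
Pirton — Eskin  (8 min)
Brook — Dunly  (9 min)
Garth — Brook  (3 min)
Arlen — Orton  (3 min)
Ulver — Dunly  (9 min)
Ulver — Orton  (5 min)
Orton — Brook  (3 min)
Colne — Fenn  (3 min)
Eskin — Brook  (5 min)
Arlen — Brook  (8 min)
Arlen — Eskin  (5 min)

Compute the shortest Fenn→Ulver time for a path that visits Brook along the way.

16 min

Best Fenn to Brook: Fenn → Colne → Brook costing 8
Shortest Brook→Ulver: Brook → Orton → Ulver = 8
Total via Brook: 8 + 8 = 16 min.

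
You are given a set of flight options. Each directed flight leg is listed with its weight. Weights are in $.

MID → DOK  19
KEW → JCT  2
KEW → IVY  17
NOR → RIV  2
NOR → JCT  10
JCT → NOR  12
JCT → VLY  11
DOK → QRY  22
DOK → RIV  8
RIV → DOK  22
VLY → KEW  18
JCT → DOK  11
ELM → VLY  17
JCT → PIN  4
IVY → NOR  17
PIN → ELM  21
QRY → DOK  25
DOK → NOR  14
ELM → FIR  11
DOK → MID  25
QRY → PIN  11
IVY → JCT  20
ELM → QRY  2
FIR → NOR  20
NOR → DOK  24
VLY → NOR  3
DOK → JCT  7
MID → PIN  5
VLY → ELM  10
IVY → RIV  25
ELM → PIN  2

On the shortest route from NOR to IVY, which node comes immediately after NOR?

JCT

Candidate routes:
NOR → RIV → DOK → JCT → VLY → KEW → IVY: 2+22+7+11+18+17 = 77
NOR → JCT → PIN → ELM → VLY → KEW → IVY: 10+4+21+17+18+17 = 87
NOR → DOK → JCT → VLY → KEW → IVY: 24+7+11+18+17 = 77
NOR → JCT → VLY → KEW → IVY: 10+11+18+17 = 56
Cheapest is NOR → JCT → VLY → KEW → IVY at $56.
So from NOR the first move is to JCT.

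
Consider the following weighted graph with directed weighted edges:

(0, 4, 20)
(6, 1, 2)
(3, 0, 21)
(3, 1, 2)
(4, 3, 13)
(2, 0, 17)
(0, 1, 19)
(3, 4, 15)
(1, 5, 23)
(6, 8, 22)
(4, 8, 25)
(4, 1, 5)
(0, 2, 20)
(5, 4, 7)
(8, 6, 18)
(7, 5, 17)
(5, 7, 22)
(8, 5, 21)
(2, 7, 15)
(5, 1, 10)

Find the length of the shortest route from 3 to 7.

Settle nodes by increasing distance from 3:
3: 0
1: 2  (via 3)
4: 15  (via 3)
0: 21  (via 3)
5: 25  (via 1)
8: 40  (via 4)
2: 41  (via 0)
7: 47  (via 5)
Shortest route: 3–1–5–7 = 47.

47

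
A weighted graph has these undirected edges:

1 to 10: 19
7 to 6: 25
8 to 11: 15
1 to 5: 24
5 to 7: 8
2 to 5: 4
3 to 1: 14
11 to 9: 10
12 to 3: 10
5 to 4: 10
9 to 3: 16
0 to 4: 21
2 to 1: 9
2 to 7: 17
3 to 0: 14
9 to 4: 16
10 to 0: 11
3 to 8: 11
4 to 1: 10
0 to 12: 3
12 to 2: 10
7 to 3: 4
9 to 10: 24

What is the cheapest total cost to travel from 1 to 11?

36

Candidate routes:
1–4–9–11: 10+16+10 = 36
1–3–9–11: 14+16+10 = 40
The minimum is 36 via 1–4–9–11.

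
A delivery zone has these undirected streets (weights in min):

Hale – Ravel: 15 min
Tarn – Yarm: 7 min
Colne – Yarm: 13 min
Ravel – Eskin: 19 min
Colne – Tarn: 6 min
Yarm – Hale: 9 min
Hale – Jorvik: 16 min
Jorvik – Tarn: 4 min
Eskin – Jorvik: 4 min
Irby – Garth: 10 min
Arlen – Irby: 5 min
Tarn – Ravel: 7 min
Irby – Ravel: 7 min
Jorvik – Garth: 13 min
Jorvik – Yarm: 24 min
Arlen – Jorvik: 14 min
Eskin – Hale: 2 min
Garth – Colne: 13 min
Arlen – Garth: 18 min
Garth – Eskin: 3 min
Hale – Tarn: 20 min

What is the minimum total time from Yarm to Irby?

Shortest distances from Yarm:
Yarm: 0
Tarn: 7  (via Yarm)
Hale: 9  (via Yarm)
Jorvik: 11  (via Tarn)
Eskin: 11  (via Hale)
Colne: 13  (via Yarm)
Ravel: 14  (via Tarn)
Garth: 14  (via Eskin)
Irby: 21  (via Ravel)
Shortest route: Yarm → Tarn → Ravel → Irby = 21 min.

21 min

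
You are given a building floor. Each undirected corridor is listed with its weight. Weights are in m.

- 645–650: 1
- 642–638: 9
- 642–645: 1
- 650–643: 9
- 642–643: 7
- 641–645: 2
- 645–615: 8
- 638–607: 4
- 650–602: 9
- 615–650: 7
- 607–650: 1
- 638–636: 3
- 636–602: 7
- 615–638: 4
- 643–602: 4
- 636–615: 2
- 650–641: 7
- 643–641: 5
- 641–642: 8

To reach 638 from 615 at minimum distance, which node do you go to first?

638

Enumerating some paths:
615 → 636 → 638: 2+3 = 5
615 → 638: 4 = 4
Cheapest is 615 → 638 at 4 m.
So from 615 the first move is to 638.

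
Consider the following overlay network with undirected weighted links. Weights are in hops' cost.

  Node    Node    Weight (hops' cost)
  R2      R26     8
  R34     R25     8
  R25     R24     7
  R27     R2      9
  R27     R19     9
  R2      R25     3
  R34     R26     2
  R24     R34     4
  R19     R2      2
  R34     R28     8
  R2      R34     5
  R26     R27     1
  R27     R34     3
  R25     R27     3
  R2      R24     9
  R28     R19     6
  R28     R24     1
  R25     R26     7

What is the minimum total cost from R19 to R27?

8 hops' cost

Compare a few routes:
R19–R27: 9 = 9
R19–R2–R25–R27: 2+3+3 = 8
Cheapest is R19–R2–R25–R27 at 8 hops' cost.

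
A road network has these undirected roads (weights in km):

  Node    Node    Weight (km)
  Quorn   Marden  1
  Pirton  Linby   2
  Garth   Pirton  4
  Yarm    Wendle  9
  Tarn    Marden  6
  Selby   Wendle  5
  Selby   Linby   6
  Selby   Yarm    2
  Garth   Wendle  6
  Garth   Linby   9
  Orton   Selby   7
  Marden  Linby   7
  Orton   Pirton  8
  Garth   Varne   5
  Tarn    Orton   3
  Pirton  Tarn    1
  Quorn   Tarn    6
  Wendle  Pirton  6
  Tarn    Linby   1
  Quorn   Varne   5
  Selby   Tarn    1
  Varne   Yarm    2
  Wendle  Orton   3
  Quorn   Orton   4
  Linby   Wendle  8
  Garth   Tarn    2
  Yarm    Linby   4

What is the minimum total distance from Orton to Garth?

Compare a few routes:
Orton - Tarn - Pirton - Garth: 3+1+4 = 8
Orton - Tarn - Garth: 3+2 = 5
Cheapest is Orton - Tarn - Garth at 5 km.

5 km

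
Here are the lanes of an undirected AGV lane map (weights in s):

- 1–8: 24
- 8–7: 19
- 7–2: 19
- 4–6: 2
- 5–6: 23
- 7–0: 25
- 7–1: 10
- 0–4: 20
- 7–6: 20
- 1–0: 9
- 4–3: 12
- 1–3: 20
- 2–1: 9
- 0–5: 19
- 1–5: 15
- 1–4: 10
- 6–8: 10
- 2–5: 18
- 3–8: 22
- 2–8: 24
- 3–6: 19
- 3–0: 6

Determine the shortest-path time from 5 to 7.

Enumerating some paths:
5 - 1 - 7: 15+10 = 25
5 - 2 - 1 - 7: 18+9+10 = 37
5 - 2 - 7: 18+19 = 37
5 - 0 - 1 - 7: 19+9+10 = 38
The minimum is 25 s via 5 - 1 - 7.

25 s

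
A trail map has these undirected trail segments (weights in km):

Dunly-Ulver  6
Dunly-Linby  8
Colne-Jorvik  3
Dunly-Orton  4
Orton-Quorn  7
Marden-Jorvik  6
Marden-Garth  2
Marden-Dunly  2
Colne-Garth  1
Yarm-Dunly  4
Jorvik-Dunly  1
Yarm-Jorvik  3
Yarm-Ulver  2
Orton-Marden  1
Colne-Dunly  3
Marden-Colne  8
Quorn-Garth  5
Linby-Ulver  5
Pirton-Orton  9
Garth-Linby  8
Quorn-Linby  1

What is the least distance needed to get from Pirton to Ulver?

Running Dijkstra from Pirton:
Pirton: 0
Orton: 9  (via Pirton)
Marden: 10  (via Orton)
Dunly: 12  (via Marden)
Garth: 12  (via Marden)
Colne: 13  (via Garth)
Jorvik: 13  (via Dunly)
Quorn: 16  (via Orton)
Yarm: 16  (via Dunly)
Linby: 17  (via Quorn)
Ulver: 18  (via Dunly)
Shortest route: Pirton → Orton → Marden → Dunly → Ulver = 18 km.

18 km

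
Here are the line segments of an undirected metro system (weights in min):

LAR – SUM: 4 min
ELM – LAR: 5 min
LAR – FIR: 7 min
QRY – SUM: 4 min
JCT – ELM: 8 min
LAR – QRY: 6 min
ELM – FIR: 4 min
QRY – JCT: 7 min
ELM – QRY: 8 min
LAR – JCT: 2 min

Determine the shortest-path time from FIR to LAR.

Shortest distances from FIR:
FIR: 0
ELM: 4  (via FIR)
LAR: 7  (via FIR)
Shortest route: FIR–LAR = 7 min.

7 min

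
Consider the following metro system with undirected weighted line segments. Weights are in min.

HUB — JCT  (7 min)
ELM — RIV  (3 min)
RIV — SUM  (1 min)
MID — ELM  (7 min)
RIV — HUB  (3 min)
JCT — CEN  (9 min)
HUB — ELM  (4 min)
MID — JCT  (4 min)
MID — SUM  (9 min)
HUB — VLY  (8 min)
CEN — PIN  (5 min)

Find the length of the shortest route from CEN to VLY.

Settle nodes by increasing distance from CEN:
CEN: 0
PIN: 5  (via CEN)
JCT: 9  (via CEN)
MID: 13  (via JCT)
HUB: 16  (via JCT)
RIV: 19  (via HUB)
SUM: 20  (via RIV)
ELM: 20  (via MID)
VLY: 24  (via HUB)
Shortest route: CEN → JCT → HUB → VLY = 24 min.

24 min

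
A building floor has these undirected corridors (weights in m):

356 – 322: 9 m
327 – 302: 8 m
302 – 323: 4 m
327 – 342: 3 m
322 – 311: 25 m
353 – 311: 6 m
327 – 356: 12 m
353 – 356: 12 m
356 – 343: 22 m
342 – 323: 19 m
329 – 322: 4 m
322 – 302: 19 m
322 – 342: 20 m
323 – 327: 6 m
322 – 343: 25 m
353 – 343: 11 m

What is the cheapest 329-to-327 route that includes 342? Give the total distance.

27 m

Best 329 to 342: 329–322–342 costing 24
Shortest 342→327: 342–327 = 3
Total via 342: 24 + 3 = 27 m.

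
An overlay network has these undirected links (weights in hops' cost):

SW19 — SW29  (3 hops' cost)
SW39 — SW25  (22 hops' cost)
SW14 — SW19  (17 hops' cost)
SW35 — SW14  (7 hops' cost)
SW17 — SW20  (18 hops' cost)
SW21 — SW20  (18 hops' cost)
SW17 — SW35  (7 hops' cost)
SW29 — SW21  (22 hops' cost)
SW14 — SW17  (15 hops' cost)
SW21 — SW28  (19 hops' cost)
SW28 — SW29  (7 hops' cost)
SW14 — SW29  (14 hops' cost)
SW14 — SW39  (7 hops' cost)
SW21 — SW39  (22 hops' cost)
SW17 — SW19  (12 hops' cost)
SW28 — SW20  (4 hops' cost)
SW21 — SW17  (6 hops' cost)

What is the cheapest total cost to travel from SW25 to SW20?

Candidate routes:
SW25–SW39–SW14–SW19–SW29–SW28–SW20: 22+7+17+3+7+4 = 60
SW25–SW39–SW14–SW17–SW20: 22+7+15+18 = 62
SW25–SW39–SW14–SW35–SW17–SW20: 22+7+7+7+18 = 61
SW25–SW39–SW14–SW29–SW28–SW20: 22+7+14+7+4 = 54
The minimum is 54 hops' cost via SW25–SW39–SW14–SW29–SW28–SW20.

54 hops' cost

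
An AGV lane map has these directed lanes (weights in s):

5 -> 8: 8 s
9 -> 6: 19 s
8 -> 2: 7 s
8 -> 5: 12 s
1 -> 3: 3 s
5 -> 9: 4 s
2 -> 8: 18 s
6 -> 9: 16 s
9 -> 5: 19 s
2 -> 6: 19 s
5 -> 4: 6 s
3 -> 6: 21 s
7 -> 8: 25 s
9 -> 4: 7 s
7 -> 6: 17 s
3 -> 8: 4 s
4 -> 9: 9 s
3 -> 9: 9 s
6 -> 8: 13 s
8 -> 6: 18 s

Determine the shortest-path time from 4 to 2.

43 s

Shortest distances from 4:
4: 0
9: 9  (via 4)
5: 28  (via 9)
6: 28  (via 9)
8: 36  (via 5)
2: 43  (via 8)
Shortest route: 4 → 9 → 5 → 8 → 2 = 43 s.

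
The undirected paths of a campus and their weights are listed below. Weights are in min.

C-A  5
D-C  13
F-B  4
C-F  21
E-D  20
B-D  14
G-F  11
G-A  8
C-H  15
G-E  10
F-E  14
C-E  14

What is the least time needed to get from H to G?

Running Dijkstra from H:
H: 0
C: 15  (via H)
A: 20  (via C)
D: 28  (via C)
G: 28  (via A)
Shortest route: H–C–A–G = 28 min.

28 min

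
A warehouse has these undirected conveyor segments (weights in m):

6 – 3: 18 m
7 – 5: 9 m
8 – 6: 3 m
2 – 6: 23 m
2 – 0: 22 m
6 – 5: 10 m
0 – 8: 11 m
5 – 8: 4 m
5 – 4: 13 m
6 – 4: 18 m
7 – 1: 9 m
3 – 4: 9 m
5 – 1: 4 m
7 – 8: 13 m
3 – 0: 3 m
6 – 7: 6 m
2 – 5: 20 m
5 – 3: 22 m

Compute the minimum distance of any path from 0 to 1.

19 m

Candidate routes:
0–3–5–1: 3+22+4 = 29
0–8–6–5–1: 11+3+10+4 = 28
0–8–5–1: 11+4+4 = 19
Cheapest is 0–8–5–1 at 19 m.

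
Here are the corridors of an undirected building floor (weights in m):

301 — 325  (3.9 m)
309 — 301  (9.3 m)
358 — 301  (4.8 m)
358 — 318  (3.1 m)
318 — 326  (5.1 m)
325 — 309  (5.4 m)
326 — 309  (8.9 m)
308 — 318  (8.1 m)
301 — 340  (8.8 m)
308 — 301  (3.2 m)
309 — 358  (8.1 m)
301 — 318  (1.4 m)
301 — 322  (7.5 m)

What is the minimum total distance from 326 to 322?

14 m

Compare a few routes:
326 - 318 - 308 - 301 - 322: 5.1+8.1+3.2+7.5 = 23.9
326 - 318 - 301 - 322: 5.1+1.4+7.5 = 14
326 - 318 - 358 - 301 - 322: 5.1+3.1+4.8+7.5 = 20.5
Cheapest is 326 - 318 - 301 - 322 at 14 m.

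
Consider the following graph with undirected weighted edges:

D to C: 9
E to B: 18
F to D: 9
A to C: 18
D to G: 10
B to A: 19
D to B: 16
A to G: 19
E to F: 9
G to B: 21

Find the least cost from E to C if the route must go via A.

Shortest E→A: E → B → A = 37
Shortest A→C: A → C = 18
Total via A: 37 + 18 = 55.

55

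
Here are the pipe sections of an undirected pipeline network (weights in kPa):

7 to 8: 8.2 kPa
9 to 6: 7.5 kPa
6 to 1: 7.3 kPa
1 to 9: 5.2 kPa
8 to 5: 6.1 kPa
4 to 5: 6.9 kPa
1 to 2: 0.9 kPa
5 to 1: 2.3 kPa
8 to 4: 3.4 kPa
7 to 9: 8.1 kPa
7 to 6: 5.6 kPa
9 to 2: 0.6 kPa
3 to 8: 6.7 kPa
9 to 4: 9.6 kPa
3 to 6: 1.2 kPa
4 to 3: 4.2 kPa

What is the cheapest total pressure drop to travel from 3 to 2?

Settle nodes by increasing distance from 3:
3: 0
6: 1.2  (via 3)
4: 4.2  (via 3)
8: 6.7  (via 3)
7: 6.8  (via 6)
1: 8.5  (via 6)
9: 8.7  (via 6)
2: 9.3  (via 9)
Shortest route: 3 → 6 → 9 → 2 = 9.3 kPa.

9.3 kPa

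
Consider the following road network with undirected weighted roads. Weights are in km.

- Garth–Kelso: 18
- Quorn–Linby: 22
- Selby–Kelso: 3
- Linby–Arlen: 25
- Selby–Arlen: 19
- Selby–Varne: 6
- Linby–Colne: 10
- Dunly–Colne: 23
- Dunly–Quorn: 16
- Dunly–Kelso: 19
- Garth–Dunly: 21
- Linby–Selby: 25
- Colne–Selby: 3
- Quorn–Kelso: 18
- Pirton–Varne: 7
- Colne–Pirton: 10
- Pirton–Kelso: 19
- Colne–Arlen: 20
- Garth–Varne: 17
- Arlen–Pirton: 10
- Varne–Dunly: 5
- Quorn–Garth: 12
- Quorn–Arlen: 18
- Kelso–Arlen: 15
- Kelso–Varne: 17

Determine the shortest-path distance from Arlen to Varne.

17 km

Candidate routes:
Arlen - Pirton - Varne: 10+7 = 17
Arlen - Kelso - Selby - Varne: 15+3+6 = 24
Cheapest is Arlen - Pirton - Varne at 17 km.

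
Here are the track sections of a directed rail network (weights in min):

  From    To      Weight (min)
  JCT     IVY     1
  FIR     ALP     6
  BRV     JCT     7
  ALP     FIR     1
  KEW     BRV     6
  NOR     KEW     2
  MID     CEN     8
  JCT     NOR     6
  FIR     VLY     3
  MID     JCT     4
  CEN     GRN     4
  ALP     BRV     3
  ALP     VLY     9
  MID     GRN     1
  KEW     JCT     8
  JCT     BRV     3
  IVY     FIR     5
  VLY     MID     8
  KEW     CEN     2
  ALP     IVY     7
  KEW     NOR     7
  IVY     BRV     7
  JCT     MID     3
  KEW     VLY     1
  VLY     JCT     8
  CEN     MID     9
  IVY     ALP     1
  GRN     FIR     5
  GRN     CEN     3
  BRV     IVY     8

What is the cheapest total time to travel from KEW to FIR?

Compare a few routes:
KEW–JCT–IVY–FIR: 8+1+5 = 14
KEW–VLY–MID–GRN–FIR: 1+8+1+5 = 15
KEW–VLY–JCT–IVY–ALP–FIR: 1+8+1+1+1 = 12
KEW–CEN–GRN–FIR: 2+4+5 = 11
Cheapest is KEW–CEN–GRN–FIR at 11 min.

11 min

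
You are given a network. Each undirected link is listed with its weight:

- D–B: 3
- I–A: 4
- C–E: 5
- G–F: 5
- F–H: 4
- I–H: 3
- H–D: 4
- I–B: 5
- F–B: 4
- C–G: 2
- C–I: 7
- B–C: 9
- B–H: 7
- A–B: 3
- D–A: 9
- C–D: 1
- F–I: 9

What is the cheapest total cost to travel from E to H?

10

Compare a few routes:
E–C–I–H: 5+7+3 = 15
E–C–D–H: 5+1+4 = 10
Cheapest is E–C–D–H at 10.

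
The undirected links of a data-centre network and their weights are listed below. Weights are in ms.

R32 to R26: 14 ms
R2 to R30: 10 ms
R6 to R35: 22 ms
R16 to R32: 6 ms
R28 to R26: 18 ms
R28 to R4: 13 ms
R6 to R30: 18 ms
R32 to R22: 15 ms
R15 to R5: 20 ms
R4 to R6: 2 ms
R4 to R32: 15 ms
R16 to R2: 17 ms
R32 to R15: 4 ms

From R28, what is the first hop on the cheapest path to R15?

Compare a few routes:
R28 → R4 → R32 → R15: 13+15+4 = 32
R28 → R26 → R32 → R15: 18+14+4 = 36
The minimum is 32 ms via R28 → R4 → R32 → R15.
So from R28 the first move is to R4.

R4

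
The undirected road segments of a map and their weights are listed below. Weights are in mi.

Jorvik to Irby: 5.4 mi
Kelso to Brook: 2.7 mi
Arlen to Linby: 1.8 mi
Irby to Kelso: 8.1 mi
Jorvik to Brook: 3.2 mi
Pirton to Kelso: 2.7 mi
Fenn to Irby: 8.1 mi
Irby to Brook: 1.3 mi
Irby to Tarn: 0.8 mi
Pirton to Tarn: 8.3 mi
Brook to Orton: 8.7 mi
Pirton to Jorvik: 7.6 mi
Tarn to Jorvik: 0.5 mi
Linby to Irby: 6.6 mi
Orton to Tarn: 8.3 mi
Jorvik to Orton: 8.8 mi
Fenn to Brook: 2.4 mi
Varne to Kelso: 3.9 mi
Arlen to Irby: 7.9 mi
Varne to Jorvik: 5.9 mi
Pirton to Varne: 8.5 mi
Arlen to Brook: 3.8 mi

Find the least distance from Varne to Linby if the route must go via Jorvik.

Shortest Varne→Jorvik: Varne → Jorvik = 5.9
Best Jorvik to Linby: Jorvik → Tarn → Irby → Linby costing 7.9
Total via Jorvik: 5.9 + 7.9 = 13.8 mi.

13.8 mi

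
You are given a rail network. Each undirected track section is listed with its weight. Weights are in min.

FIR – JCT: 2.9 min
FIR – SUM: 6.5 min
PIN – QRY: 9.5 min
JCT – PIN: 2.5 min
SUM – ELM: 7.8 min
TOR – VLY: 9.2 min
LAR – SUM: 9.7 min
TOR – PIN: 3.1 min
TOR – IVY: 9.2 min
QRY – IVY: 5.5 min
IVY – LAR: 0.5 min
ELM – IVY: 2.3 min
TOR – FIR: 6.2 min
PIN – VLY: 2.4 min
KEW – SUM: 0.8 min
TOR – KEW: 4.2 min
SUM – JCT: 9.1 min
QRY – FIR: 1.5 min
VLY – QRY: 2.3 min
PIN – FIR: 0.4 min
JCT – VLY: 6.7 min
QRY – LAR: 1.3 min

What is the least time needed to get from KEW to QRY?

8.8 min

Running Dijkstra from KEW:
KEW: 0
SUM: 0.8  (via KEW)
TOR: 4.2  (via KEW)
PIN: 7.3  (via TOR)
FIR: 7.3  (via SUM)
ELM: 8.6  (via SUM)
QRY: 8.8  (via FIR)
Shortest route: KEW–SUM–FIR–QRY = 8.8 min.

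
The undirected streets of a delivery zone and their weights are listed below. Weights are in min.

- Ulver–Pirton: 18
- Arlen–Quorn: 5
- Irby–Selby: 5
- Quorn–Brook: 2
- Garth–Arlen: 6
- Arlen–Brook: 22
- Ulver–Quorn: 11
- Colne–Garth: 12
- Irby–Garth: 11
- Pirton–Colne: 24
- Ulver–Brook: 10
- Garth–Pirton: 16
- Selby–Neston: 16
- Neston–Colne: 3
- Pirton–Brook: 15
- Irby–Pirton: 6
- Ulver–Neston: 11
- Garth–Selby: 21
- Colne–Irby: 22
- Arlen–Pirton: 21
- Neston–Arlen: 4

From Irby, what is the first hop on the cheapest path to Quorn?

Candidate routes:
Irby - Pirton - Brook - Quorn: 6+15+2 = 23
Irby - Garth - Arlen - Quorn: 11+6+5 = 22
Irby - Selby - Neston - Arlen - Quorn: 5+16+4+5 = 30
Cheapest is Irby - Garth - Arlen - Quorn at 22 min.
So from Irby the first move is to Garth.

Garth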